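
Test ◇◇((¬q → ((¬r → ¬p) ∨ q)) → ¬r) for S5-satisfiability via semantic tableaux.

Satisfiable (open branch found)

1. ◇◇((¬q → ((¬r → ¬p) ∨ q)) → ¬r), w0
2. ◇((¬q → ((¬r → ¬p) ∨ q)) → ¬r), w1   [◇-rule on 1: fresh world w1, w0Rw1]
3. (¬q → ((¬r → ¬p) ∨ q)) → ¬r, w2   [◇-rule on 2: fresh world w2, w1Rw2]
4. ¬r, w2   [→-rule on 3 (branches; this branch)]
Accessibility: w0Rw0, w0Rw1, w0Rw2, w1Rw0, w1Rw1, w1Rw2, w2Rw0, w2Rw1, w2Rw2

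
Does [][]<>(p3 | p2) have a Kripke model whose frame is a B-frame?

1. [][]<>(p3 | p2), w0
2. []<>(p3 | p2), w0   [[]-rule on 1 via w0Rw0]
3. <>(p3 | p2), w0   [[]-rule on 2 via w0Rw0]
4. p3 | p2, w1   [<>-rule on 3: fresh world w1, w0Rw1]
5. []<>(p3 | p2), w1   [[]-rule on 1 via w0Rw1]
6. <>(p3 | p2), w1   [[]-rule on 2 via w0Rw1]
7. p2, w1   [|-rule on 4 (branches; this branch)]
8. p3 | p2, w2   [<>-rule on 6: fresh world w2, w1Rw2]
9. <>(p3 | p2), w2   [[]-rule on 5 via w1Rw2]
10. p2, w2   [|-rule on 8 (branches; this branch)]
11. p3 | p2, w3   [<>-rule on 9: fresh world w3, w2Rw3]
12. p2, w3   [|-rule on 11 (branches; this branch)]
Accessibility: w0Rw0, w0Rw1, w1Rw0, w1Rw1, w1Rw2, w2Rw1, w2Rw2, w2Rw3, w3Rw2, w3Rw3

Satisfiable (open branch found)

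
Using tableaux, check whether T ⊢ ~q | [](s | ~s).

Tableau for the negation ~(~q | [](s | ~s)):
1. ~(~q | [](s | ~s)), 0
2. q, 0
3. ~[](s | ~s), 0
4. ~(s | ~s), 1
5. ~s, 1
6. s, 1
Accessibility: 0R0, 0R1, 1R1
Branch closes: s and ~s both at 1.
Every branch of the negation's tableau closes; the branch above is one of them.

Valid in T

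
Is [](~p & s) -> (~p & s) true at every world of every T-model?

Tableau for the negation ~([](~p & s) -> (~p & s)):
1. ~([](~p & s) -> (~p & s)), w0
2. [](~p & s), w0
3. ~(~p & s), w0
4. ~p & s, w0
5. ~p, w0
6. s, w0
7. ~s, w0
Accessibility: w0Rw0
Branch closes: s and ~s both at w0.
All branches of the negation close; one closing branch shown above.

Valid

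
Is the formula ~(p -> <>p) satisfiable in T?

1. ~(p -> <>p), w0
2. p, w0
3. ~<>p, w0
4. ~p, w0
Accessibility: w0Rw0
Branch closes: p and ~p both at w0.
All branches of the tableau close; one closing branch shown above.

No, unsatisfiable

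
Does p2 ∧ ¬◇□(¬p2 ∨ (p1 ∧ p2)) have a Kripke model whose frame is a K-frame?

Satisfiable (open branch found)

1. p2 ∧ ¬◇□(¬p2 ∨ (p1 ∧ p2)), u
2. p2, u
3. ¬◇□(¬p2 ∨ (p1 ∧ p2)), u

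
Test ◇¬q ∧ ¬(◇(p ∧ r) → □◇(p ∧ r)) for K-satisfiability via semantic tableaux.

Yes, satisfiable

1. ◇¬q ∧ ¬(◇(p ∧ r) → □◇(p ∧ r)), u
2. ◇¬q, u   [∧-rule on 1]
3. ¬(◇(p ∧ r) → □◇(p ∧ r)), u   [∧-rule on 1]
4. ◇(p ∧ r), u   [¬→-rule on 3]
5. ¬□◇(p ∧ r), u   [¬→-rule on 3]
6. ¬q, v   [◇-rule on 2: fresh world v, uRv]
7. p ∧ r, w   [◇-rule on 4: fresh world w, uRw]
8. p, w   [∧-rule on 7]
9. r, w   [∧-rule on 7]
10. ¬◇(p ∧ r), x   [¬□-rule on 5: fresh world x, uRx]
Accessibility: uRv, uRw, uRx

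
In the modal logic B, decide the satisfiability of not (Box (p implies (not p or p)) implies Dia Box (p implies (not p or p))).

No, unsatisfiable

1. not (Box (p implies (not p or p)) implies Dia Box (p implies (not p or p))), w0
2. Box (p implies (not p or p)), w0
3. not Dia Box (p implies (not p or p)), w0
4. p implies (not p or p), w0
5. not Box (p implies (not p or p)), w0
6. not p or p, w0
7. p, w0
8. not (p implies (not p or p)), w1
9. p, w1
10. not (not p or p), w1
11. not p, w1
Accessibility: w0Rw0, w0Rw1, w1Rw0, w1Rw1
Branch closes: p and not p both at w1.
(One branch shown.) All branches close.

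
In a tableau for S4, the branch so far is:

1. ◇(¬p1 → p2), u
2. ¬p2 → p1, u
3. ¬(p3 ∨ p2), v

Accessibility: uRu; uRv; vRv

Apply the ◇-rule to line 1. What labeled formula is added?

a fresh world w with uRw, and ¬p1 → p2 at w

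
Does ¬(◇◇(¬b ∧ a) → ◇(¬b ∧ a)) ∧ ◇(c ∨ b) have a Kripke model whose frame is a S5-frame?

Unsatisfiable

1. ¬(◇◇(¬b ∧ a) → ◇(¬b ∧ a)) ∧ ◇(c ∨ b), u
2. ¬(◇◇(¬b ∧ a) → ◇(¬b ∧ a)), u   [∧-rule on 1]
3. ◇(c ∨ b), u   [∧-rule on 1]
4. ◇◇(¬b ∧ a), u   [¬→-rule on 2]
5. ¬◇(¬b ∧ a), u   [¬→-rule on 2]
6. ¬(¬b ∧ a), u   [¬◇-rule on 5 via uRu]
7. ¬a, u   [¬∧-rule on 6 (branches; this branch)]
8. c ∨ b, v   [◇-rule on 3: fresh world v, uRv]
9. ¬(¬b ∧ a), v   [¬◇-rule on 5 via uRv]
10. b, v   [∨-rule on 8 (branches; this branch)]
11. ¬a, v   [¬∧-rule on 9 (branches; this branch)]
12. ◇(¬b ∧ a), w   [◇-rule on 4: fresh world w, uRw]
13. ¬(¬b ∧ a), w   [¬◇-rule on 5 via uRw]
14. ¬a, w   [¬∧-rule on 13 (branches; this branch)]
15. ¬b ∧ a, x   [◇-rule on 12: fresh world x, wRx]
16. ¬b, x   [∧-rule on 15]
17. a, x   [∧-rule on 15]
18. ¬(¬b ∧ a), x   [¬◇-rule on 5 via uRx]
19. ¬a, x   [¬∧-rule on 18 (branches; this branch)]
Accessibility: uRu, uRv, uRw, uRx, vRu, vRv, vRw, vRx, wRu, wRv, wRw, wRx, xRu, xRv, xRw, xRx
Branch closes: a and ¬a both at x.
Every branch closes; the branch above is one of them.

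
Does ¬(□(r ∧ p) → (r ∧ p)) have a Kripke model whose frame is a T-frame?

1. ¬(□(r ∧ p) → (r ∧ p)), u
2. □(r ∧ p), u   [¬→-rule on 1]
3. ¬(r ∧ p), u   [¬→-rule on 1]
4. r ∧ p, u   [□-rule on 2 via uRu]
5. r, u   [∧-rule on 4]
6. p, u   [∧-rule on 4]
7. ¬p, u   [¬∧-rule on 3 (branches; this branch)]
Accessibility: uRu
Branch closes: p and ¬p both at u.
(One branch shown.) All branches close.

Unsatisfiable (every branch closes)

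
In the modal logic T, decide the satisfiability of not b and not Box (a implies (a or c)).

Unsatisfiable

1. not b and not Box (a implies (a or c)), 0
2. not b, 0   [and-rule on 1]
3. not Box (a implies (a or c)), 0   [and-rule on 1]
4. not (a implies (a or c)), 1   [neg-Box-rule on 3: fresh world 1, 0R1]
5. a, 1   [neg-implies-rule on 4]
6. not (a or c), 1   [neg-implies-rule on 4]
7. not a, 1   [neg-or-rule on 6]
8. not c, 1   [neg-or-rule on 6]
Accessibility: 0R0, 0R1, 1R1
Branch closes: a and not a both at 1.
Every branch closes; the branch above is one of them.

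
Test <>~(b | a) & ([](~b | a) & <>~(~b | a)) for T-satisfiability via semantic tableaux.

No, unsatisfiable

1. <>~(b | a) & ([](~b | a) & <>~(~b | a)), w0
2. <>~(b | a), w0   [&-rule on 1]
3. [](~b | a) & <>~(~b | a), w0   [&-rule on 1]
4. [](~b | a), w0   [&-rule on 3]
5. <>~(~b | a), w0   [&-rule on 3]
6. ~b | a, w0   [[]-rule on 4 via w0Rw0]
7. a, w0   [|-rule on 6 (branches; this branch)]
8. ~(b | a), w1   [<>-rule on 2: fresh world w1, w0Rw1]
9. ~b, w1   [~|-rule on 8]
10. ~a, w1   [~|-rule on 8]
11. ~b | a, w1   [[]-rule on 4 via w0Rw1]
12. ~(~b | a), w2   [<>-rule on 5: fresh world w2, w0Rw2]
13. b, w2   [~|-rule on 12]
14. ~a, w2   [~|-rule on 12]
15. ~b | a, w2   [[]-rule on 4 via w0Rw2]
16. a, w2   [|-rule on 15 (branches; this branch)]
Accessibility: w0Rw0, w0Rw1, w0Rw2, w1Rw1, w2Rw2
Branch closes: a and ~a both at w2.
(One branch shown.) All branches close.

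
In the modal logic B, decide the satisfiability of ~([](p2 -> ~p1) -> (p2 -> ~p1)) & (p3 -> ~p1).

Unsatisfiable

1. ~([](p2 -> ~p1) -> (p2 -> ~p1)) & (p3 -> ~p1), u
2. ~([](p2 -> ~p1) -> (p2 -> ~p1)), u
3. p3 -> ~p1, u
4. [](p2 -> ~p1), u
5. ~(p2 -> ~p1), u
6. p2, u
7. p1, u
8. p2 -> ~p1, u
9. ~p3, u
10. ~p1, u
Accessibility: uRu
Branch closes: p1 and ~p1 both at u.
All branches of the tableau close; one closing branch shown above.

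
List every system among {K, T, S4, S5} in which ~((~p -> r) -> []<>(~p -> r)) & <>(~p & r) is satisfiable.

S4-tableau for the formula:
1. ~((~p -> r) -> []<>(~p -> r)) & <>(~p & r), w0
2. ~((~p -> r) -> []<>(~p -> r)), w0
3. <>(~p & r), w0
4. ~p -> r, w0
5. ~[]<>(~p -> r), w0
6. r, w0
7. ~p & r, w1
8. ~p, w1
9. r, w1
10. ~<>(~p -> r), w2
11. ~(~p -> r), w2
12. ~p, w2
13. ~r, w2
Accessibility: w0Rw0, w0Rw1, w0Rw2, w1Rw1, w2Rw2
Complete open branch: satisfiable in S4, hence also in K, T (this S4-model is also a K-model and a T-model).
S5-tableau for the formula:
1. ~((~p -> r) -> []<>(~p -> r)) & <>(~p & r), w0
2. ~((~p -> r) -> []<>(~p -> r)), w0
3. <>(~p & r), w0
4. ~p -> r, w0
5. ~[]<>(~p -> r), w0
6. r, w0
7. ~p & r, w1
8. ~p, w1
9. r, w1
10. ~<>(~p -> r), w2
11. ~(~p -> r), w0
12. ~p, w0
13. ~r, w0
Accessibility: w0Rw0, w0Rw1, w0Rw2, w1Rw0, w1Rw1, w1Rw2, w2Rw0, w2Rw1, w2Rw2
Branch closes: r and ~r both at w0.
Every branch closes (one shown): unsatisfiable in S5.

K, T, S4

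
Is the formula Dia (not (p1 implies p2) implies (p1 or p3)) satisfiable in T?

Satisfiable

1. Dia (not (p1 implies p2) implies (p1 or p3)), 0
2. not (p1 implies p2) implies (p1 or p3), 1   [Dia-rule on 1: fresh world 1, 0R1]
3. p1 or p3, 1   [implies-rule on 2 (branches; this branch)]
4. p3, 1   [or-rule on 3 (branches; this branch)]
Accessibility: 0R0, 0R1, 1R1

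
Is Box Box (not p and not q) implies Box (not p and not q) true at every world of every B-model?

Valid in B

Tableau for the negation not (Box Box (not p and not q) implies Box (not p and not q)):
1. not (Box Box (not p and not q) implies Box (not p and not q)), u
2. Box Box (not p and not q), u   [neg-implies-rule on 1]
3. not Box (not p and not q), u   [neg-implies-rule on 1]
4. Box (not p and not q), u   [Box-rule on 2 via uRu]
5. not p and not q, u   [Box-rule on 4 via uRu]
6. not p, u   [and-rule on 5]
7. not q, u   [and-rule on 5]
8. not (not p and not q), v   [neg-Box-rule on 3: fresh world v, uRv]
9. Box (not p and not q), v   [Box-rule on 2 via uRv]
10. not p and not q, v   [Box-rule on 4 via uRv]
11. not p, v   [and-rule on 10]
12. not q, v   [and-rule on 10]
13. q, v   [neg-and-rule on 8 (branches; this branch)]
Accessibility: uRu, uRv, vRu, vRv
Branch closes: q and not q both at v.
All branches of the negation close; one closing branch shown above.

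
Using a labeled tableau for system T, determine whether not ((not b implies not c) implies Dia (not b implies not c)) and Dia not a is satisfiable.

1. not ((not b implies not c) implies Dia (not b implies not c)) and Dia not a, w0
2. not ((not b implies not c) implies Dia (not b implies not c)), w0
3. Dia not a, w0
4. not b implies not c, w0
5. not Dia (not b implies not c), w0
6. not (not b implies not c), w0
7. not b, w0
8. c, w0
9. not c, w0
Accessibility: w0Rw0
Branch closes: c and not c both at w0.
Every branch closes; the branch above is one of them.

Unsatisfiable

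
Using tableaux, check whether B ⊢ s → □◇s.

Tableau for the negation ¬(s → □◇s):
1. ¬(s → □◇s), 0
2. s, 0   [¬→-rule on 1]
3. ¬□◇s, 0   [¬→-rule on 1]
4. ¬◇s, 1   [¬□-rule on 3: fresh world 1, 0R1]
5. ¬s, 0   [¬◇-rule on 4 via 1R0]
Accessibility: 0R0, 0R1, 1R0, 1R1
Branch closes: s and ¬s both at 0.
Every branch of the negation's tableau closes; the branch above is one of them.

Yes, valid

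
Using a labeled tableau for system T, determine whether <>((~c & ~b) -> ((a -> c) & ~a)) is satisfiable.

1. <>((~c & ~b) -> ((a -> c) & ~a)), w0
2. (~c & ~b) -> ((a -> c) & ~a), w1
3. (a -> c) & ~a, w1
4. a -> c, w1
5. ~a, w1
6. c, w1
Accessibility: w0Rw0, w0Rw1, w1Rw1

Satisfiable (open branch found)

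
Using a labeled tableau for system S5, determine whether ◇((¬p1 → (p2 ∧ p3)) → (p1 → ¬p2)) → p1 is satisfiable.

Yes, satisfiable

1. ◇((¬p1 → (p2 ∧ p3)) → (p1 → ¬p2)) → p1, w0
2. p1, w0
Accessibility: w0Rw0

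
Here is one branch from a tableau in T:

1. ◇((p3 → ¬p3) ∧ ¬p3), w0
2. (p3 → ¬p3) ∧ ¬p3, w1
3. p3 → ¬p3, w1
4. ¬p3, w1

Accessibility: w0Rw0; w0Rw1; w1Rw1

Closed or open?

No world carries both an atom and its negation.

Not closed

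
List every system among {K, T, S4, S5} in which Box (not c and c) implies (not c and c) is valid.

K-tableau for the negation not (Box (not c and c) implies (not c and c)):
1. not (Box (not c and c) implies (not c and c)), w0
2. Box (not c and c), w0
3. not (not c and c), w0
4. not c, w0
Complete open branch: countermodel on a K-frame, so not valid in K.
T-tableau for the negation not (Box (not c and c) implies (not c and c)):
1. not (Box (not c and c) implies (not c and c)), w0
2. Box (not c and c), w0
3. not (not c and c), w0
4. not c and c, w0
5. not c, w0
6. c, w0
Accessibility: w0Rw0
Branch closes: c and not c both at w0.
Every branch closes (one shown): valid in T, hence also in S4, S5 (every theorem of T is a theorem of S4 and S5).

T, S4, S5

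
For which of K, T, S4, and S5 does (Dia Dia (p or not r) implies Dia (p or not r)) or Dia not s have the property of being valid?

T-tableau for the negation not ((Dia Dia (p or not r) implies Dia (p or not r)) or Dia not s):
1. not ((Dia Dia (p or not r) implies Dia (p or not r)) or Dia not s), 0
2. not (Dia Dia (p or not r) implies Dia (p or not r)), 0   [neg-or-rule on 1]
3. not Dia not s, 0   [neg-or-rule on 1]
4. Dia Dia (p or not r), 0   [neg-implies-rule on 2]
5. not Dia (p or not r), 0   [neg-implies-rule on 2]
6. s, 0   [neg-Dia-rule on 3 via 0R0]
7. not (p or not r), 0   [neg-Dia-rule on 5 via 0R0]
8. not p, 0   [neg-or-rule on 7]
9. r, 0   [neg-or-rule on 7]
10. Dia (p or not r), 1   [Dia-rule on 4: fresh world 1, 0R1]
11. s, 1   [neg-Dia-rule on 3 via 0R1]
12. not (p or not r), 1   [neg-Dia-rule on 5 via 0R1]
13. not p, 1   [neg-or-rule on 12]
14. r, 1   [neg-or-rule on 12]
15. p or not r, 2   [Dia-rule on 10: fresh world 2, 1R2]
16. not r, 2   [or-rule on 15 (branches; this branch)]
Accessibility: 0R0, 0R1, 1R1, 1R2, 2R2
Complete open branch: countermodel on a T-frame, so not valid in T, nor in K (the same frame is also a K-frame).
S4-tableau for the negation not ((Dia Dia (p or not r) implies Dia (p or not r)) or Dia not s):
1. not ((Dia Dia (p or not r) implies Dia (p or not r)) or Dia not s), 0
2. not (Dia Dia (p or not r) implies Dia (p or not r)), 0   [neg-or-rule on 1]
3. not Dia not s, 0   [neg-or-rule on 1]
4. Dia Dia (p or not r), 0   [neg-implies-rule on 2]
5. not Dia (p or not r), 0   [neg-implies-rule on 2]
6. s, 0   [neg-Dia-rule on 3 via 0R0]
7. not (p or not r), 0   [neg-Dia-rule on 5 via 0R0]
8. not p, 0   [neg-or-rule on 7]
9. r, 0   [neg-or-rule on 7]
10. Dia (p or not r), 1   [Dia-rule on 4: fresh world 1, 0R1]
11. s, 1   [neg-Dia-rule on 3 via 0R1]
12. not (p or not r), 1   [neg-Dia-rule on 5 via 0R1]
13. not p, 1   [neg-or-rule on 12]
14. r, 1   [neg-or-rule on 12]
15. p or not r, 2   [Dia-rule on 10: fresh world 2, 1R2]
16. s, 2   [neg-Dia-rule on 3 via 0R2]
17. not (p or not r), 2   [neg-Dia-rule on 5 via 0R2]
18. not p, 2   [neg-or-rule on 17]
19. r, 2   [neg-or-rule on 17]
20. not r, 2   [or-rule on 15 (branches; this branch)]
Accessibility: 0R0, 0R1, 0R2, 1R1, 1R2, 2R2
Branch closes: r and not r both at 2.
Every branch closes (one shown): valid in S4, hence also in S5 (every theorem of S4 is a theorem of S5).

S4, S5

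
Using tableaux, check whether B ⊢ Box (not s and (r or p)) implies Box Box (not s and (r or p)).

Tableau for the negation not (Box (not s and (r or p)) implies Box Box (not s and (r or p))):
1. not (Box (not s and (r or p)) implies Box Box (not s and (r or p))), u
2. Box (not s and (r or p)), u
3. not Box Box (not s and (r or p)), u
4. not s and (r or p), u
5. not s, u
6. r or p, u
7. p, u
8. not Box (not s and (r or p)), v
9. not s and (r or p), v
10. not s, v
11. r or p, v
12. p, v
13. not (not s and (r or p)), w
14. not (r or p), w
15. not r, w
16. not p, w
Accessibility: uRu, uRv, vRu, vRv, vRw, wRv, wRw
The negation has an open branch (countermodel exists).

Invalid (countermodel exists)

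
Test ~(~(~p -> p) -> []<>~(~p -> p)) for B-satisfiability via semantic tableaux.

1. ~(~(~p -> p) -> []<>~(~p -> p)), u
2. ~(~p -> p), u
3. ~[]<>~(~p -> p), u
4. ~p, u
5. ~<>~(~p -> p), v
6. ~p -> p, u
7. ~p -> p, v
8. p, u
Accessibility: uRu, uRv, vRu, vRv
Branch closes: p and ~p both at u.
All branches of the tableau close; one closing branch shown above.

Unsatisfiable (every branch closes)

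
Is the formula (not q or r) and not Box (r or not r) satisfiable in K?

Unsatisfiable (every branch closes)

1. (not q or r) and not Box (r or not r), w0
2. not q or r, w0   [and-rule on 1]
3. not Box (r or not r), w0   [and-rule on 1]
4. r, w0   [or-rule on 2 (branches; this branch)]
5. not (r or not r), w1   [neg-Box-rule on 3: fresh world w1, w0Rw1]
6. not r, w1   [neg-or-rule on 5]
7. r, w1   [neg-or-rule on 5]
Accessibility: w0Rw1
Branch closes: r and not r both at w1.
(One branch shown.) All branches close.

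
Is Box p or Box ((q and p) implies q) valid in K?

Tableau for the negation not (Box p or Box ((q and p) implies q)):
1. not (Box p or Box ((q and p) implies q)), w0
2. not Box p, w0
3. not Box ((q and p) implies q), w0
4. not p, w1
5. not ((q and p) implies q), w2
6. q and p, w2
7. not q, w2
8. q, w2
9. p, w2
Accessibility: w0Rw1, w0Rw2
Branch closes: q and not q both at w2.
All branches of the negation close; one closing branch shown above.

Valid in K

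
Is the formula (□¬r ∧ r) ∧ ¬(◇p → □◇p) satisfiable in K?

Satisfiable

1. (□¬r ∧ r) ∧ ¬(◇p → □◇p), w0
2. □¬r ∧ r, w0   [∧-rule on 1]
3. ¬(◇p → □◇p), w0   [∧-rule on 1]
4. □¬r, w0   [∧-rule on 2]
5. r, w0   [∧-rule on 2]
6. ◇p, w0   [¬→-rule on 3]
7. ¬□◇p, w0   [¬→-rule on 3]
8. p, w1   [◇-rule on 6: fresh world w1, w0Rw1]
9. ¬r, w1   [□-rule on 4 via w0Rw1]
10. ¬◇p, w2   [¬□-rule on 7: fresh world w2, w0Rw2]
11. ¬r, w2   [□-rule on 4 via w0Rw2]
Accessibility: w0Rw1, w0Rw2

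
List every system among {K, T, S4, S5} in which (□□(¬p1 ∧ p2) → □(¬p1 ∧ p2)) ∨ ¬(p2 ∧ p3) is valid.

K-tableau for the negation ¬((□□(¬p1 ∧ p2) → □(¬p1 ∧ p2)) ∨ ¬(p2 ∧ p3)):
1. ¬((□□(¬p1 ∧ p2) → □(¬p1 ∧ p2)) ∨ ¬(p2 ∧ p3)), u
2. ¬(□□(¬p1 ∧ p2) → □(¬p1 ∧ p2)), u   [¬∨-rule on 1]
3. p2 ∧ p3, u   [¬∨-rule on 1]
4. □□(¬p1 ∧ p2), u   [¬→-rule on 2]
5. ¬□(¬p1 ∧ p2), u   [¬→-rule on 2]
6. p2, u   [∧-rule on 3]
7. p3, u   [∧-rule on 3]
8. ¬(¬p1 ∧ p2), v   [¬□-rule on 5: fresh world v, uRv]
9. □(¬p1 ∧ p2), v   [□-rule on 4 via uRv]
10. ¬p2, v   [¬∧-rule on 8 (branches; this branch)]
Accessibility: uRv
Complete open branch: countermodel on a K-frame, so not valid in K.
T-tableau for the negation ¬((□□(¬p1 ∧ p2) → □(¬p1 ∧ p2)) ∨ ¬(p2 ∧ p3)):
1. ¬((□□(¬p1 ∧ p2) → □(¬p1 ∧ p2)) ∨ ¬(p2 ∧ p3)), u
2. ¬(□□(¬p1 ∧ p2) → □(¬p1 ∧ p2)), u   [¬∨-rule on 1]
3. p2 ∧ p3, u   [¬∨-rule on 1]
4. □□(¬p1 ∧ p2), u   [¬→-rule on 2]
5. ¬□(¬p1 ∧ p2), u   [¬→-rule on 2]
6. p2, u   [∧-rule on 3]
7. p3, u   [∧-rule on 3]
8. □(¬p1 ∧ p2), u   [□-rule on 4 via uRu]
9. ¬p1 ∧ p2, u   [□-rule on 8 via uRu]
10. ¬p1, u   [∧-rule on 9]
11. ¬(¬p1 ∧ p2), v   [¬□-rule on 5: fresh world v, uRv]
12. □(¬p1 ∧ p2), v   [□-rule on 4 via uRv]
13. ¬p1 ∧ p2, v   [□-rule on 8 via uRv]
14. ¬p1, v   [∧-rule on 13]
15. p2, v   [∧-rule on 13]
16. ¬p2, v   [¬∧-rule on 11 (branches; this branch)]
Accessibility: uRu, uRv, vRv
Branch closes: p2 and ¬p2 both at v.
Every branch closes (one shown): valid in T, hence also in S4, S5 (every theorem of T is a theorem of S4 and S5).

T, S4, S5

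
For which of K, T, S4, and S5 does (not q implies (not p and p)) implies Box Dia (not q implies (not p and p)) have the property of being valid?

S5

S5-tableau for the negation not ((not q implies (not p and p)) implies Box Dia (not q implies (not p and p))):
1. not ((not q implies (not p and p)) implies Box Dia (not q implies (not p and p))), u
2. not q implies (not p and p), u
3. not Box Dia (not q implies (not p and p)), u
4. q, u
5. not Dia (not q implies (not p and p)), v
6. not (not q implies (not p and p)), u
7. not q, u
8. not (not p and p), u
Accessibility: uRu, uRv, vRu, vRv
Branch closes: q and not q both at u.
Every branch closes (one shown): valid in S5.
S4-tableau for the negation not ((not q implies (not p and p)) implies Box Dia (not q implies (not p and p))):
1. not ((not q implies (not p and p)) implies Box Dia (not q implies (not p and p))), u
2. not q implies (not p and p), u
3. not Box Dia (not q implies (not p and p)), u
4. q, u
5. not Dia (not q implies (not p and p)), v
6. not (not q implies (not p and p)), v
7. not q, v
8. not (not p and p), v
9. not p, v
Accessibility: uRu, uRv, vRv
Complete open branch: countermodel on an S4-frame, so not valid in S4, nor in K, T (the same frame is also a K-frame and a T-frame).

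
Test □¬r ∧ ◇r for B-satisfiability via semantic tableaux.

1. □¬r ∧ ◇r, u
2. □¬r, u
3. ◇r, u
4. ¬r, u
5. r, v
6. ¬r, v
Accessibility: uRu, uRv, vRu, vRv
Branch closes: r and ¬r both at v.
Every branch closes; the branch above is one of them.

Unsatisfiable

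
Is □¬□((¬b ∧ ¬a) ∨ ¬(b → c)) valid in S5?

No, not valid

Tableau for the negation ¬□¬□((¬b ∧ ¬a) ∨ ¬(b → c)):
1. ¬□¬□((¬b ∧ ¬a) ∨ ¬(b → c)), u
2. □((¬b ∧ ¬a) ∨ ¬(b → c)), v   [¬□-rule on 1: fresh world v, uRv]
3. (¬b ∧ ¬a) ∨ ¬(b → c), u   [□-rule on 2 via vRu]
4. (¬b ∧ ¬a) ∨ ¬(b → c), v   [□-rule on 2 via vRv]
5. ¬(b → c), u   [∨-rule on 3 (branches; this branch)]
6. b, u   [¬→-rule on 5]
7. ¬c, u   [¬→-rule on 5]
8. ¬(b → c), v   [∨-rule on 4 (branches; this branch)]
9. b, v   [¬→-rule on 8]
10. ¬c, v   [¬→-rule on 8]
Accessibility: uRu, uRv, vRu, vRv
The negation has an open branch (countermodel exists).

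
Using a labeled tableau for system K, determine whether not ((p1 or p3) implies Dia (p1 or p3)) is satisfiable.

1. not ((p1 or p3) implies Dia (p1 or p3)), w0
2. p1 or p3, w0
3. not Dia (p1 or p3), w0
4. p3, w0

Satisfiable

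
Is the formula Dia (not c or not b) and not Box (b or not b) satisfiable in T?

No, unsatisfiable

1. Dia (not c or not b) and not Box (b or not b), 0
2. Dia (not c or not b), 0
3. not Box (b or not b), 0
4. not c or not b, 1
5. not b, 1
6. not (b or not b), 2
7. not b, 2
8. b, 2
Accessibility: 0R0, 0R1, 0R2, 1R1, 2R2
Branch closes: b and not b both at 2.
(One branch shown.) All branches close.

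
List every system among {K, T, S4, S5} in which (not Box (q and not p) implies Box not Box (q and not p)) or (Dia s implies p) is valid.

S5

S4-tableau for the negation not ((not Box (q and not p) implies Box not Box (q and not p)) or (Dia s implies p)):
1. not ((not Box (q and not p) implies Box not Box (q and not p)) or (Dia s implies p)), 0
2. not (not Box (q and not p) implies Box not Box (q and not p)), 0
3. not (Dia s implies p), 0
4. not Box (q and not p), 0
5. not Box not Box (q and not p), 0
6. Dia s, 0
7. not p, 0
8. not (q and not p), 1
9. p, 1
10. Box (q and not p), 2
11. q and not p, 2
12. q, 2
13. not p, 2
14. s, 3
Accessibility: 0R0, 0R1, 0R2, 0R3, 1R1, 2R2, 3R3
Complete open branch: countermodel on an S4-frame, so not valid in S4, nor in K, T (the same frame is also a K-frame and a T-frame).
S5-tableau for the negation not ((not Box (q and not p) implies Box not Box (q and not p)) or (Dia s implies p)):
1. not ((not Box (q and not p) implies Box not Box (q and not p)) or (Dia s implies p)), 0
2. not (not Box (q and not p) implies Box not Box (q and not p)), 0
3. not (Dia s implies p), 0
4. not Box (q and not p), 0
5. not Box not Box (q and not p), 0
6. Dia s, 0
7. not p, 0
8. not (q and not p), 1
9. p, 1
10. Box (q and not p), 2
11. q and not p, 0
12. q, 0
13. q and not p, 1
14. q, 1
15. not p, 1
Accessibility: 0R0, 0R1, 0R2, 1R0, 1R1, 1R2, 2R0, 2R1, 2R2
Branch closes: p and not p both at 1.
Every branch closes (one shown): valid in S5.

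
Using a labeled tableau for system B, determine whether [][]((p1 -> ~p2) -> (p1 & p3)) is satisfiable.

Satisfiable (open branch found)

1. [][]((p1 -> ~p2) -> (p1 & p3)), w0
2. []((p1 -> ~p2) -> (p1 & p3)), w0
3. (p1 -> ~p2) -> (p1 & p3), w0
4. p1 & p3, w0
5. p1, w0
6. p3, w0
Accessibility: w0Rw0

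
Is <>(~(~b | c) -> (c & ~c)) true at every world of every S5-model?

No, not valid

Tableau for the negation ~<>(~(~b | c) -> (c & ~c)):
1. ~<>(~(~b | c) -> (c & ~c)), w0
2. ~(~(~b | c) -> (c & ~c)), w0
3. ~(~b | c), w0
4. ~(c & ~c), w0
5. b, w0
6. ~c, w0
Accessibility: w0Rw0
The negation has an open branch (countermodel exists).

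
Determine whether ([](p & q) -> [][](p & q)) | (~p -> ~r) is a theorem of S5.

Tableau for the negation ~(([](p & q) -> [][](p & q)) | (~p -> ~r)):
1. ~(([](p & q) -> [][](p & q)) | (~p -> ~r)), w0
2. ~([](p & q) -> [][](p & q)), w0
3. ~(~p -> ~r), w0
4. [](p & q), w0
5. ~[][](p & q), w0
6. ~p, w0
7. r, w0
8. p & q, w0
9. p, w0
10. q, w0
Accessibility: w0Rw0
Branch closes: p and ~p both at w0.
Every branch of the negation's tableau closes; the branch above is one of them.

Valid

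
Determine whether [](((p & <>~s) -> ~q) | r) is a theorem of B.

No, not valid

Tableau for the negation ~[](((p & <>~s) -> ~q) | r):
1. ~[](((p & <>~s) -> ~q) | r), u
2. ~(((p & <>~s) -> ~q) | r), v   [~[]-rule on 1: fresh world v, uRv]
3. ~((p & <>~s) -> ~q), v   [~|-rule on 2]
4. ~r, v   [~|-rule on 2]
5. p & <>~s, v   [~->-rule on 3]
6. q, v   [~->-rule on 3]
7. p, v   [&-rule on 5]
8. <>~s, v   [&-rule on 5]
9. ~s, w   [<>-rule on 8: fresh world w, vRw]
Accessibility: uRu, uRv, vRu, vRv, vRw, wRv, wRw
The negation has an open branch (countermodel exists).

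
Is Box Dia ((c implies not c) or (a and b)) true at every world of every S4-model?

Invalid (countermodel exists)

Tableau for the negation not Box Dia ((c implies not c) or (a and b)):
1. not Box Dia ((c implies not c) or (a and b)), u
2. not Dia ((c implies not c) or (a and b)), v
3. not ((c implies not c) or (a and b)), v
4. not (c implies not c), v
5. not (a and b), v
6. c, v
7. not b, v
Accessibility: uRu, uRv, vRv
The negation has an open branch (countermodel exists).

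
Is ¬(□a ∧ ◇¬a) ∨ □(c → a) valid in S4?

Valid in S4

Tableau for the negation ¬(¬(□a ∧ ◇¬a) ∨ □(c → a)):
1. ¬(¬(□a ∧ ◇¬a) ∨ □(c → a)), w0
2. □a ∧ ◇¬a, w0
3. ¬□(c → a), w0
4. □a, w0
5. ◇¬a, w0
6. a, w0
7. ¬(c → a), w1
8. c, w1
9. ¬a, w1
10. a, w1
Accessibility: w0Rw0, w0Rw1, w1Rw1
Branch closes: a and ¬a both at w1.
Every branch of the negation's tableau closes; the branch above is one of them.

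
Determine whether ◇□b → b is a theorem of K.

Not valid

Tableau for the negation ¬(◇□b → b):
1. ¬(◇□b → b), w0
2. ◇□b, w0
3. ¬b, w0
4. □b, w1
Accessibility: w0Rw1
The negation has an open branch (countermodel exists).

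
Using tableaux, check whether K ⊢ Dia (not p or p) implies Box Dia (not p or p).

Tableau for the negation not (Dia (not p or p) implies Box Dia (not p or p)):
1. not (Dia (not p or p) implies Box Dia (not p or p)), w0
2. Dia (not p or p), w0
3. not Box Dia (not p or p), w0
4. not p or p, w1
5. p, w1
6. not Dia (not p or p), w2
Accessibility: w0Rw1, w0Rw2
The negation has an open branch (countermodel exists).

Not valid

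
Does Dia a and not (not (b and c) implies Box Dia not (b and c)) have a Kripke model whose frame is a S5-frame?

1. Dia a and not (not (b and c) implies Box Dia not (b and c)), u
2. Dia a, u
3. not (not (b and c) implies Box Dia not (b and c)), u
4. not (b and c), u
5. not Box Dia not (b and c), u
6. not c, u
7. a, v
8. not Dia not (b and c), w
9. b and c, u
10. b, u
11. c, u
Accessibility: uRu, uRv, uRw, vRu, vRv, vRw, wRu, wRv, wRw
Branch closes: c and not c both at u.
Every branch closes; the branch above is one of them.

Unsatisfiable (every branch closes)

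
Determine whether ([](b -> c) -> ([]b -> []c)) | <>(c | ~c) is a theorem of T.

Tableau for the negation ~(([](b -> c) -> ([]b -> []c)) | <>(c | ~c)):
1. ~(([](b -> c) -> ([]b -> []c)) | <>(c | ~c)), 0
2. ~([](b -> c) -> ([]b -> []c)), 0
3. ~<>(c | ~c), 0
4. [](b -> c), 0
5. ~([]b -> []c), 0
6. []b, 0
7. ~[]c, 0
8. ~(c | ~c), 0
9. ~c, 0
10. c, 0
Accessibility: 0R0
Branch closes: c and ~c both at 0.
All branches of the negation close; one closing branch shown above.

Yes, valid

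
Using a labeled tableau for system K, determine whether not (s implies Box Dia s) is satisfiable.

Satisfiable

1. not (s implies Box Dia s), w0
2. s, w0
3. not Box Dia s, w0
4. not Dia s, w1
Accessibility: w0Rw1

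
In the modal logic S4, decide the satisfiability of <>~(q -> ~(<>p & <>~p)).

1. <>~(q -> ~(<>p & <>~p)), w0
2. ~(q -> ~(<>p & <>~p)), w1   [<>-rule on 1: fresh world w1, w0Rw1]
3. q, w1   [~->-rule on 2]
4. <>p & <>~p, w1   [~->-rule on 2]
5. <>p, w1   [&-rule on 4]
6. <>~p, w1   [&-rule on 4]
7. p, w2   [<>-rule on 5: fresh world w2, w1Rw2]
8. ~p, w3   [<>-rule on 6: fresh world w3, w1Rw3]
Accessibility: w0Rw0, w0Rw1, w0Rw2, w0Rw3, w1Rw1, w1Rw2, w1Rw3, w2Rw2, w3Rw3

Satisfiable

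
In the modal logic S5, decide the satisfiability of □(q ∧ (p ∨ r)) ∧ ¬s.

Yes, satisfiable

1. □(q ∧ (p ∨ r)) ∧ ¬s, 0
2. □(q ∧ (p ∨ r)), 0
3. ¬s, 0
4. q ∧ (p ∨ r), 0
5. q, 0
6. p ∨ r, 0
7. r, 0
Accessibility: 0R0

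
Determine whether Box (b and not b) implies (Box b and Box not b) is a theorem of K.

Tableau for the negation not (Box (b and not b) implies (Box b and Box not b)):
1. not (Box (b and not b) implies (Box b and Box not b)), 0
2. Box (b and not b), 0
3. not (Box b and Box not b), 0
4. not Box not b, 0
5. b, 1
6. b and not b, 1
7. not b, 1
Accessibility: 0R1
Branch closes: b and not b both at 1.
All branches of the negation close; one closing branch shown above.

Valid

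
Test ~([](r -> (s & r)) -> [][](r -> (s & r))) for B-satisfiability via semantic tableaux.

1. ~([](r -> (s & r)) -> [][](r -> (s & r))), 0
2. [](r -> (s & r)), 0   [~->-rule on 1]
3. ~[][](r -> (s & r)), 0   [~->-rule on 1]
4. r -> (s & r), 0   [[]-rule on 2 via 0R0]
5. s & r, 0   [->-rule on 4 (branches; this branch)]
6. s, 0   [&-rule on 5]
7. r, 0   [&-rule on 5]
8. ~[](r -> (s & r)), 1   [~[]-rule on 3: fresh world 1, 0R1]
9. r -> (s & r), 1   [[]-rule on 2 via 0R1]
10. s & r, 1   [->-rule on 9 (branches; this branch)]
11. s, 1   [&-rule on 10]
12. r, 1   [&-rule on 10]
13. ~(r -> (s & r)), 2   [~[]-rule on 8: fresh world 2, 1R2]
14. r, 2   [~->-rule on 13]
15. ~(s & r), 2   [~->-rule on 13]
16. ~s, 2   [~&-rule on 15 (branches; this branch)]
Accessibility: 0R0, 0R1, 1R0, 1R1, 1R2, 2R1, 2R2

Satisfiable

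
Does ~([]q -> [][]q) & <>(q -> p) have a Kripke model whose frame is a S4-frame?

1. ~([]q -> [][]q) & <>(q -> p), 0
2. ~([]q -> [][]q), 0
3. <>(q -> p), 0
4. []q, 0
5. ~[][]q, 0
6. q, 0
7. q -> p, 1
8. q, 1
9. p, 1
10. ~[]q, 2
11. q, 2
12. ~q, 3
13. q, 3
Accessibility: 0R0, 0R1, 0R2, 0R3, 1R1, 2R2, 2R3, 3R3
Branch closes: q and ~q both at 3.
All branches of the tableau close; one closing branch shown above.

Unsatisfiable (every branch closes)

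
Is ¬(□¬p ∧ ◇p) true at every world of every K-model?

Tableau for the negation □¬p ∧ ◇p:
1. □¬p ∧ ◇p, 0
2. □¬p, 0
3. ◇p, 0
4. p, 1
5. ¬p, 1
Accessibility: 0R1
Branch closes: p and ¬p both at 1.
All branches of the negation close; one closing branch shown above.

Yes, valid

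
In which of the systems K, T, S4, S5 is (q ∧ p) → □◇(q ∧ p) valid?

S5-tableau for the negation ¬((q ∧ p) → □◇(q ∧ p)):
1. ¬((q ∧ p) → □◇(q ∧ p)), u
2. q ∧ p, u
3. ¬□◇(q ∧ p), u
4. q, u
5. p, u
6. ¬◇(q ∧ p), v
7. ¬(q ∧ p), u
8. ¬(q ∧ p), v
9. ¬p, u
Accessibility: uRu, uRv, vRu, vRv
Branch closes: p and ¬p both at u.
Every branch closes (one shown): valid in S5.
S4-tableau for the negation ¬((q ∧ p) → □◇(q ∧ p)):
1. ¬((q ∧ p) → □◇(q ∧ p)), u
2. q ∧ p, u
3. ¬□◇(q ∧ p), u
4. q, u
5. p, u
6. ¬◇(q ∧ p), v
7. ¬(q ∧ p), v
8. ¬p, v
Accessibility: uRu, uRv, vRv
Complete open branch: countermodel on an S4-frame, so not valid in S4, nor in K, T (the same frame is also a K-frame and a T-frame).

S5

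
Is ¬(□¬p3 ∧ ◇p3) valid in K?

Tableau for the negation □¬p3 ∧ ◇p3:
1. □¬p3 ∧ ◇p3, 0
2. □¬p3, 0
3. ◇p3, 0
4. p3, 1
5. ¬p3, 1
Accessibility: 0R1
Branch closes: p3 and ¬p3 both at 1.
Every branch of the negation's tableau closes; the branch above is one of them.

Valid in K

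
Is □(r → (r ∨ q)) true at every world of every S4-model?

Valid

Tableau for the negation ¬□(r → (r ∨ q)):
1. ¬□(r → (r ∨ q)), 0
2. ¬(r → (r ∨ q)), 1
3. r, 1
4. ¬(r ∨ q), 1
5. ¬r, 1
6. ¬q, 1
Accessibility: 0R0, 0R1, 1R1
Branch closes: r and ¬r both at 1.
Every branch of the negation's tableau closes; the branch above is one of them.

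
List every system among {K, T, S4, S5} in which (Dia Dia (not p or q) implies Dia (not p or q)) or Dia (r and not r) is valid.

S4, S5

S4-tableau for the negation not ((Dia Dia (not p or q) implies Dia (not p or q)) or Dia (r and not r)):
1. not ((Dia Dia (not p or q) implies Dia (not p or q)) or Dia (r and not r)), 0
2. not (Dia Dia (not p or q) implies Dia (not p or q)), 0   [neg-or-rule on 1]
3. not Dia (r and not r), 0   [neg-or-rule on 1]
4. Dia Dia (not p or q), 0   [neg-implies-rule on 2]
5. not Dia (not p or q), 0   [neg-implies-rule on 2]
6. not (r and not r), 0   [neg-Dia-rule on 3 via 0R0]
7. not (not p or q), 0   [neg-Dia-rule on 5 via 0R0]
8. p, 0   [neg-or-rule on 7]
9. not q, 0   [neg-or-rule on 7]
10. r, 0   [neg-and-rule on 6 (branches; this branch)]
11. Dia (not p or q), 1   [Dia-rule on 4: fresh world 1, 0R1]
12. not (r and not r), 1   [neg-Dia-rule on 3 via 0R1]
13. not (not p or q), 1   [neg-Dia-rule on 5 via 0R1]
14. p, 1   [neg-or-rule on 13]
15. not q, 1   [neg-or-rule on 13]
16. r, 1   [neg-and-rule on 12 (branches; this branch)]
17. not p or q, 2   [Dia-rule on 11: fresh world 2, 1R2]
18. not (r and not r), 2   [neg-Dia-rule on 3 via 0R2]
19. not (not p or q), 2   [neg-Dia-rule on 5 via 0R2]
20. p, 2   [neg-or-rule on 19]
21. not q, 2   [neg-or-rule on 19]
22. q, 2   [or-rule on 17 (branches; this branch)]
Accessibility: 0R0, 0R1, 0R2, 1R1, 1R2, 2R2
Branch closes: q and not q both at 2.
Every branch closes (one shown): valid in S4, hence also in S5 (every theorem of S4 is a theorem of S5).
T-tableau for the negation not ((Dia Dia (not p or q) implies Dia (not p or q)) or Dia (r and not r)):
1. not ((Dia Dia (not p or q) implies Dia (not p or q)) or Dia (r and not r)), 0
2. not (Dia Dia (not p or q) implies Dia (not p or q)), 0   [neg-or-rule on 1]
3. not Dia (r and not r), 0   [neg-or-rule on 1]
4. Dia Dia (not p or q), 0   [neg-implies-rule on 2]
5. not Dia (not p or q), 0   [neg-implies-rule on 2]
6. not (r and not r), 0   [neg-Dia-rule on 3 via 0R0]
7. not (not p or q), 0   [neg-Dia-rule on 5 via 0R0]
8. p, 0   [neg-or-rule on 7]
9. not q, 0   [neg-or-rule on 7]
10. r, 0   [neg-and-rule on 6 (branches; this branch)]
11. Dia (not p or q), 1   [Dia-rule on 4: fresh world 1, 0R1]
12. not (r and not r), 1   [neg-Dia-rule on 3 via 0R1]
13. not (not p or q), 1   [neg-Dia-rule on 5 via 0R1]
14. p, 1   [neg-or-rule on 13]
15. not q, 1   [neg-or-rule on 13]
16. r, 1   [neg-and-rule on 12 (branches; this branch)]
17. not p or q, 2   [Dia-rule on 11: fresh world 2, 1R2]
18. q, 2   [or-rule on 17 (branches; this branch)]
Accessibility: 0R0, 0R1, 1R1, 1R2, 2R2
Complete open branch: countermodel on a T-frame, so not valid in T, nor in K (the same frame is also a K-frame).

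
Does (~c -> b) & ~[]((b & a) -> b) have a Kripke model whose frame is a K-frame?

No, unsatisfiable

1. (~c -> b) & ~[]((b & a) -> b), w0
2. ~c -> b, w0
3. ~[]((b & a) -> b), w0
4. b, w0
5. ~((b & a) -> b), w1
6. b & a, w1
7. ~b, w1
8. b, w1
9. a, w1
Accessibility: w0Rw1
Branch closes: b and ~b both at w1.
Every branch closes; the branch above is one of them.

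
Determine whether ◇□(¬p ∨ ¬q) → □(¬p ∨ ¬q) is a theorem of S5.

Tableau for the negation ¬(◇□(¬p ∨ ¬q) → □(¬p ∨ ¬q)):
1. ¬(◇□(¬p ∨ ¬q) → □(¬p ∨ ¬q)), w0
2. ◇□(¬p ∨ ¬q), w0   [¬→-rule on 1]
3. ¬□(¬p ∨ ¬q), w0   [¬→-rule on 1]
4. □(¬p ∨ ¬q), w1   [◇-rule on 2: fresh world w1, w0Rw1]
5. ¬p ∨ ¬q, w0   [□-rule on 4 via w1Rw0]
6. ¬p ∨ ¬q, w1   [□-rule on 4 via w1Rw1]
7. ¬q, w0   [∨-rule on 5 (branches; this branch)]
8. ¬q, w1   [∨-rule on 6 (branches; this branch)]
9. ¬(¬p ∨ ¬q), w2   [¬□-rule on 3: fresh world w2, w0Rw2]
10. p, w2   [¬∨-rule on 9]
11. q, w2   [¬∨-rule on 9]
12. ¬p ∨ ¬q, w2   [□-rule on 4 via w1Rw2]
13. ¬q, w2   [∨-rule on 12 (branches; this branch)]
Accessibility: w0Rw0, w0Rw1, w0Rw2, w1Rw0, w1Rw1, w1Rw2, w2Rw0, w2Rw1, w2Rw2
Branch closes: q and ¬q both at w2.
All branches of the negation close; one closing branch shown above.

Yes, valid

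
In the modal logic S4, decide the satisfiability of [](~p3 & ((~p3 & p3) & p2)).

Unsatisfiable

1. [](~p3 & ((~p3 & p3) & p2)), w0
2. ~p3 & ((~p3 & p3) & p2), w0   [[]-rule on 1 via w0Rw0]
3. ~p3, w0   [&-rule on 2]
4. (~p3 & p3) & p2, w0   [&-rule on 2]
5. ~p3 & p3, w0   [&-rule on 4]
6. p2, w0   [&-rule on 4]
7. p3, w0   [&-rule on 5]
Accessibility: w0Rw0
Branch closes: p3 and ~p3 both at w0.
All branches of the tableau close; one closing branch shown above.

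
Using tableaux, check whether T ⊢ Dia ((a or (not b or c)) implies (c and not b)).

Tableau for the negation not Dia ((a or (not b or c)) implies (c and not b)):
1. not Dia ((a or (not b or c)) implies (c and not b)), u
2. not ((a or (not b or c)) implies (c and not b)), u   [neg-Dia-rule on 1 via uRu]
3. a or (not b or c), u   [neg-implies-rule on 2]
4. not (c and not b), u   [neg-implies-rule on 2]
5. not b or c, u   [or-rule on 3 (branches; this branch)]
6. b, u   [neg-and-rule on 4 (branches; this branch)]
7. c, u   [or-rule on 5 (branches; this branch)]
Accessibility: uRu
The negation has an open branch (countermodel exists).

Invalid (countermodel exists)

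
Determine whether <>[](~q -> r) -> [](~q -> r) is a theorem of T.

Not valid

Tableau for the negation ~(<>[](~q -> r) -> [](~q -> r)):
1. ~(<>[](~q -> r) -> [](~q -> r)), u
2. <>[](~q -> r), u
3. ~[](~q -> r), u
4. [](~q -> r), v
5. ~q -> r, v
6. r, v
7. ~(~q -> r), w
8. ~q, w
9. ~r, w
Accessibility: uRu, uRv, uRw, vRv, wRw
The negation has an open branch (countermodel exists).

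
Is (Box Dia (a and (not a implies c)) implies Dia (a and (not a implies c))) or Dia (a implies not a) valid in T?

Yes, valid

Tableau for the negation not ((Box Dia (a and (not a implies c)) implies Dia (a and (not a implies c))) or Dia (a implies not a)):
1. not ((Box Dia (a and (not a implies c)) implies Dia (a and (not a implies c))) or Dia (a implies not a)), u
2. not (Box Dia (a and (not a implies c)) implies Dia (a and (not a implies c))), u
3. not Dia (a implies not a), u
4. Box Dia (a and (not a implies c)), u
5. not Dia (a and (not a implies c)), u
6. not (a implies not a), u
7. a, u
8. Dia (a and (not a implies c)), u
9. not (a and (not a implies c)), u
10. not (not a implies c), u
11. not a, u
12. not c, u
Accessibility: uRu
Branch closes: a and not a both at u.
All branches of the negation close; one closing branch shown above.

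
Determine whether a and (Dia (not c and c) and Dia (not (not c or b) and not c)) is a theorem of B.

Invalid (countermodel exists)

Tableau for the negation not (a and (Dia (not c and c) and Dia (not (not c or b) and not c))):
1. not (a and (Dia (not c and c) and Dia (not (not c or b) and not c))), u
2. not (Dia (not c and c) and Dia (not (not c or b) and not c)), u
3. not Dia (not (not c or b) and not c), u
4. not (not (not c or b) and not c), u
5. c, u
Accessibility: uRu
The negation has an open branch (countermodel exists).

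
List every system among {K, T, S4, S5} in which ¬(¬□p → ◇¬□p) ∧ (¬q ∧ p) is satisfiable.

K-tableau for the formula:
1. ¬(¬□p → ◇¬□p) ∧ (¬q ∧ p), u
2. ¬(¬□p → ◇¬□p), u   [∧-rule on 1]
3. ¬q ∧ p, u   [∧-rule on 1]
4. ¬□p, u   [¬→-rule on 2]
5. ¬◇¬□p, u   [¬→-rule on 2]
6. ¬q, u   [∧-rule on 3]
7. p, u   [∧-rule on 3]
8. ¬p, v   [¬□-rule on 4: fresh world v, uRv]
9. □p, v   [¬◇-rule on 5 via uRv]
Accessibility: uRv
Complete open branch: satisfiable in K.
T-tableau for the formula:
1. ¬(¬□p → ◇¬□p) ∧ (¬q ∧ p), u
2. ¬(¬□p → ◇¬□p), u   [∧-rule on 1]
3. ¬q ∧ p, u   [∧-rule on 1]
4. ¬□p, u   [¬→-rule on 2]
5. ¬◇¬□p, u   [¬→-rule on 2]
6. ¬q, u   [∧-rule on 3]
7. p, u   [∧-rule on 3]
8. □p, u   [¬◇-rule on 5 via uRu]
9. ¬p, v   [¬□-rule on 4: fresh world v, uRv]
10. □p, v   [¬◇-rule on 5 via uRv]
11. p, v   [□-rule on 8 via uRv]
Accessibility: uRu, uRv, vRv
Branch closes: p and ¬p both at v.
Every branch closes (one shown): unsatisfiable in T, hence also in S4, S5 (every S4/S5-frame is a T-frame).

K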